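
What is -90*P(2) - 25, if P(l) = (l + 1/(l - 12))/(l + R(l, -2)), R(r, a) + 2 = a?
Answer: 121/2 ≈ 60.500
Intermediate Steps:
R(r, a) = -2 + a
P(l) = (l + 1/(-12 + l))/(-4 + l) (P(l) = (l + 1/(l - 12))/(l + (-2 - 2)) = (l + 1/(-12 + l))/(l - 4) = (l + 1/(-12 + l))/(-4 + l))
-90*P(2) - 25 = -90*(1 + 2² - 12*2)/(48 + 2² - 16*2) - 25 = -90*(1 + 4 - 24)/(48 + 4 - 32) - 25 = -90*(-19)/20 - 25 = -9*(-19)/2 - 25 = -90*(-19/20) - 25 = 171/2 - 25 = 121/2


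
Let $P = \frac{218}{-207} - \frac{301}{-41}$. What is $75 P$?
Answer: $\frac{1334225}{2829} \approx 471.62$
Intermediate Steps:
$P = \frac{53369}{8487}$ ($P = 218 \left(- \frac{1}{207}\right) - - \frac{301}{41} = - \frac{218}{207} + \frac{301}{41} = \frac{53369}{8487} \approx 6.2883$)
$75 P = 75 \cdot \frac{53369}{8487} = \frac{1334225}{2829}$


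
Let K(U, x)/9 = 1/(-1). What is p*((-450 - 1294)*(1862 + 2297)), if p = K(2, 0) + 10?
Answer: -7253296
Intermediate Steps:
K(U, x) = -9 (K(U, x) = 9/(-1) = 9*(-1) = -9)
p = 1 (p = -9 + 10 = 1)
p*((-450 - 1294)*(1862 + 2297)) = 1*((-450 - 1294)*(1862 + 2297)) = 1*(-1744*4159) = 1*(-7253296) = -7253296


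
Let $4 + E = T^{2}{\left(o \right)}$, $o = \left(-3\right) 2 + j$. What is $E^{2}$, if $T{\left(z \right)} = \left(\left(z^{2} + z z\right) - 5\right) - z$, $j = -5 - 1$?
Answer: $7572654441$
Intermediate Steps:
$j = -6$ ($j = -5 - 1 = -6$)
$o = -12$ ($o = \left(-3\right) 2 - 6 = -6 - 6 = -12$)
$T{\left(z \right)} = -5 - z + 2 z^{2}$ ($T{\left(z \right)} = \left(\left(z^{2} + z^{2}\right) - 5\right) - z = \left(2 z^{2} - 5\right) - z = \left(-5 + 2 z^{2}\right) - z = -5 - z + 2 z^{2}$)
$E = 87021$ ($E = -4 + \left(-5 - -12 + 2 \left(-12\right)^{2}\right)^{2} = -4 + \left(-5 + 12 + 2 \cdot 144\right)^{2} = -4 + \left(-5 + 12 + 288\right)^{2} = -4 + 295^{2} = -4 + 87025 = 87021$)
$E^{2} = 87021^{2} = 7572654441$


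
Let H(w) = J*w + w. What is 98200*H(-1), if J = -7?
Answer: 589200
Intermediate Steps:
H(w) = -6*w (H(w) = -7*w + w = -6*w)
98200*H(-1) = 98200*(-6*(-1)) = 98200*6 = 589200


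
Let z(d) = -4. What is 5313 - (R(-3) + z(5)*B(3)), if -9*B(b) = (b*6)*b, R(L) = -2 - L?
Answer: 5288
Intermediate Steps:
B(b) = -2*b**2/3 (B(b) = -b*6*b/9 = -6*b*b/9 = -2*b**2/3)
5313 - (R(-3) + z(5)*B(3)) = 5313 - ((-2 - 1*(-3)) - (-8)*3**2/3) = 5313 - ((-2 + 3) - (-8)*9/3) = 5313 - (1 - 4*(-6)) = 5313 - (1 + 24) = 5313 - 1*25 = 5313 - 25 = 5288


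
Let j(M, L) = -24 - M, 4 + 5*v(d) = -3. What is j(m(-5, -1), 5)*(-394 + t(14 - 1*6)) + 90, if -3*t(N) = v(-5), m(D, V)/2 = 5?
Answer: 202052/15 ≈ 13470.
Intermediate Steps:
m(D, V) = 10 (m(D, V) = 2*5 = 10)
v(d) = -7/5 (v(d) = -⅘ + (⅕)*(-3) = -⅘ - ⅗ = -7/5)
t(N) = 7/15 (t(N) = -⅓*(-7/5) = 7/15)
j(m(-5, -1), 5)*(-394 + t(14 - 1*6)) + 90 = (-24 - 1*10)*(-394 + 7/15) + 90 = (-24 - 10)*(-5903/15) + 90 = -34*(-5903/15) + 90 = 200702/15 + 90 = 202052/15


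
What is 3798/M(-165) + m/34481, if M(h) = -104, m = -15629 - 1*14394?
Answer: -67040615/1793012 ≈ -37.390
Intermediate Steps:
m = -30023 (m = -15629 - 14394 = -30023)
3798/M(-165) + m/34481 = 3798/(-104) - 30023/34481 = 3798*(-1/104) - 30023*1/34481 = -1899/52 - 30023/34481 = -67040615/1793012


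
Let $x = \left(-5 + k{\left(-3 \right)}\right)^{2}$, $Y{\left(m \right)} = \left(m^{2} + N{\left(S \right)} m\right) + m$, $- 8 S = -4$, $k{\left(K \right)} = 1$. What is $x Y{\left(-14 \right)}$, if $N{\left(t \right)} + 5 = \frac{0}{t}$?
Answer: $4032$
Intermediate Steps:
$S = \frac{1}{2}$ ($S = \left(- \frac{1}{8}\right) \left(-4\right) = \frac{1}{2} \approx 0.5$)
$N{\left(t \right)} = -5$ ($N{\left(t \right)} = -5 + \frac{0}{t} = -5 + 0 = -5$)
$Y{\left(m \right)} = m^{2} - 4 m$ ($Y{\left(m \right)} = \left(m^{2} - 5 m\right) + m = m^{2} - 4 m$)
$x = 16$ ($x = \left(-5 + 1\right)^{2} = \left(-4\right)^{2} = 16$)
$x Y{\left(-14 \right)} = 16 \left(- 14 \left(-4 - 14\right)\right) = 16 \left(\left(-14\right) \left(-18\right)\right) = 16 \cdot 252 = 4032$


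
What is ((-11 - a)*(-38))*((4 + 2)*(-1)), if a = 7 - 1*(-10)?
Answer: -6384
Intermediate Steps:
a = 17 (a = 7 + 10 = 17)
((-11 - a)*(-38))*((4 + 2)*(-1)) = ((-11 - 1*17)*(-38))*((4 + 2)*(-1)) = ((-11 - 17)*(-38))*(6*(-1)) = -28*(-38)*(-6) = 1064*(-6) = -6384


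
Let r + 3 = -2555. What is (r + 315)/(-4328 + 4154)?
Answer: 2243/174 ≈ 12.891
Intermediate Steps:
r = -2558 (r = -3 - 2555 = -2558)
(r + 315)/(-4328 + 4154) = (-2558 + 315)/(-4328 + 4154) = -2243/(-174) = -2243*(-1/174) = 2243/174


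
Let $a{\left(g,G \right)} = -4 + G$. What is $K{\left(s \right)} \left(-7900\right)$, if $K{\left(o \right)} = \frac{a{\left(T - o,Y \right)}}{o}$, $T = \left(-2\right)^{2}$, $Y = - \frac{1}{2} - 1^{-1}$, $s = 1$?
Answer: $43450$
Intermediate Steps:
$Y = - \frac{3}{2}$ ($Y = \left(-1\right) \frac{1}{2} - 1 = - \frac{1}{2} - 1 = - \frac{3}{2} \approx -1.5$)
$T = 4$
$K{\left(o \right)} = - \frac{11}{2 o}$ ($K{\left(o \right)} = \frac{-4 - \frac{3}{2}}{o} = - \frac{11}{2 o}$)
$K{\left(s \right)} \left(-7900\right) = - \frac{11}{2 \cdot 1} \left(-7900\right) = \left(- \frac{11}{2}\right) 1 \left(-7900\right) = \left(- \frac{11}{2}\right) \left(-7900\right) = 43450$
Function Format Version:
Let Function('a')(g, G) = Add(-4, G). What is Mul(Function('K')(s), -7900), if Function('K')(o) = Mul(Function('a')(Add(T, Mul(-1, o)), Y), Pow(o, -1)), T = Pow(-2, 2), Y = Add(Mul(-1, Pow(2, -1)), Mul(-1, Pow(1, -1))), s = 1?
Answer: 43450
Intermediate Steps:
Y = Rational(-3, 2) (Y = Add(Mul(-1, Rational(1, 2)), Mul(-1, 1)) = Add(Rational(-1, 2), -1) = Rational(-3, 2) ≈ -1.5000)
T = 4
Function('K')(o) = Mul(Rational(-11, 2), Pow(o, -1)) (Function('K')(o) = Mul(Add(-4, Rational(-3, 2)), Pow(o, -1)) = Mul(Rational(-11, 2), Pow(o, -1)))
Mul(Function('K')(s), -7900) = Mul(Mul(Rational(-11, 2), Pow(1, -1)), -7900) = Mul(Mul(Rational(-11, 2), 1), -7900) = Mul(Rational(-11, 2), -7900) = 43450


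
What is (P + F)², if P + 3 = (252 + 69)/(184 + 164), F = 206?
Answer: 559559025/13456 ≈ 41584.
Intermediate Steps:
P = -241/116 (P = -3 + (252 + 69)/(184 + 164) = -3 + 321/348 = -3 + 321*(1/348) = -3 + 107/116 = -241/116 ≈ -2.0776)
(P + F)² = (-241/116 + 206)² = (23655/116)² = 559559025/13456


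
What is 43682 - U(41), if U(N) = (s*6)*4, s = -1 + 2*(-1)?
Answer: 43754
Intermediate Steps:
s = -3 (s = -1 - 2 = -3)
U(N) = -72 (U(N) = -3*6*4 = -18*4 = -72)
43682 - U(41) = 43682 - 1*(-72) = 43682 + 72 = 43754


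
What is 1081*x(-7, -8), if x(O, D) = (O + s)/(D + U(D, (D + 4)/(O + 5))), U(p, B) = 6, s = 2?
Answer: 5405/2 ≈ 2702.5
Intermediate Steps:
x(O, D) = (2 + O)/(6 + D) (x(O, D) = (O + 2)/(D + 6) = (2 + O)/(6 + D))
1081*x(-7, -8) = 1081*((2 - 7)/(6 - 8)) = 1081*(-5/(-2)) = 1081*(-½*(-5)) = 1081*(5/2) = 5405/2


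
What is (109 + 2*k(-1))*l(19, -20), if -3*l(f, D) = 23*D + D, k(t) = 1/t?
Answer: 17120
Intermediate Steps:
l(f, D) = -8*D (l(f, D) = -(23*D + D)/3 = -8*D)
(109 + 2*k(-1))*l(19, -20) = (109 + 2/(-1))*(-8*(-20)) = (109 + 2*(-1))*160 = (109 - 2)*160 = 107*160 = 17120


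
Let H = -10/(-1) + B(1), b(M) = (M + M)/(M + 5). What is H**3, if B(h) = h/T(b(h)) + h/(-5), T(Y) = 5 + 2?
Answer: 42144192/42875 ≈ 982.96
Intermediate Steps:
b(M) = 2*M/(5 + M) (b(M) = (2*M)/(5 + M) = 2*M/(5 + M))
T(Y) = 7
B(h) = -2*h/35 (B(h) = h/7 + h/(-5) = h*(1/7) + h*(-1/5) = h/7 - h/5 = -2*h/35)
H = 348/35 (H = -10/(-1) - 2/35*1 = -10*(-1) - 2/35 = 10 - 2/35 = 348/35 ≈ 9.9429)
H**3 = (348/35)**3 = 42144192/42875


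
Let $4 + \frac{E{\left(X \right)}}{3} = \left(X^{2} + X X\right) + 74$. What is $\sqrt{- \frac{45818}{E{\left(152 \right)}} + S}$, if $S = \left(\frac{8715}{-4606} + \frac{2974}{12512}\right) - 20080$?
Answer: $\frac{i \sqrt{316314122261036695937855}}{3968770428} \approx 141.71 i$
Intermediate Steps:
$E{\left(X \right)} = 210 + 6 X^{2}$ ($E{\left(X \right)} = -12 + 3 \left(\left(X^{2} + X X\right) + 74\right) = -12 + 3 \left(\left(X^{2} + X^{2}\right) + 74\right) = -12 + 3 \left(2 X^{2} + 74\right) = -12 + 3 \left(74 + 2 X^{2}\right) = -12 + \left(222 + 6 X^{2}\right) = 210 + 6 X^{2}$)
$S = - \frac{41332543057}{2058224}$ ($S = \left(8715 \left(- \frac{1}{4606}\right) + 2974 \cdot \frac{1}{12512}\right) - 20080 = \left(- \frac{1245}{658} + \frac{1487}{6256}\right) - 20080 = - \frac{3405137}{2058224} - 20080 = - \frac{41332543057}{2058224} \approx -20082.0$)
$\sqrt{- \frac{45818}{E{\left(152 \right)}} + S} = \sqrt{- \frac{45818}{210 + 6 \cdot 152^{2}} - \frac{41332543057}{2058224}} = \sqrt{- \frac{45818}{210 + 6 \cdot 23104} - \frac{41332543057}{2058224}} = \sqrt{- \frac{45818}{210 + 138624} - \frac{41332543057}{2058224}} = \sqrt{- \frac{45818}{138834} - \frac{41332543057}{2058224}} = \sqrt{\left(-45818\right) \frac{1}{138834} - \frac{41332543057}{2058224}} = \sqrt{- \frac{22909}{69417} - \frac{41332543057}{2058224}} = \sqrt{- \frac{2869228293241385}{142875735408}} = \frac{i \sqrt{316314122261036695937855}}{3968770428}$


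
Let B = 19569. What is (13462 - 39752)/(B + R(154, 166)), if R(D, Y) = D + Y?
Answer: -26290/19889 ≈ -1.3218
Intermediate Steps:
(13462 - 39752)/(B + R(154, 166)) = (13462 - 39752)/(19569 + (154 + 166)) = -26290/(19569 + 320) = -26290/19889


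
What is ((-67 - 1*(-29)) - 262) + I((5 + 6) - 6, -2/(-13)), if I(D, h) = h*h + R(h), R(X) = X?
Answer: -50670/169 ≈ -299.82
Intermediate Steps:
I(D, h) = h + h**2 (I(D, h) = h*h + h = h**2 + h = h + h**2)
((-67 - 1*(-29)) - 262) + I((5 + 6) - 6, -2/(-13)) = ((-67 - 1*(-29)) - 262) + (-2/(-13))*(1 - 2/(-13)) = ((-67 + 29) - 262) + (-2*(-1/13))*(1 - 2*(-1/13)) = (-38 - 262) + 2*(1 + 2/13)/13 = -300 + (2/13)*(15/13) = -300 + 30/169 = -50670/169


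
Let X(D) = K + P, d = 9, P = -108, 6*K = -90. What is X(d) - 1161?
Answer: -1284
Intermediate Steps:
K = -15 (K = (⅙)*(-90) = -15)
X(D) = -123 (X(D) = -15 - 108 = -123)
X(d) - 1161 = -123 - 1161 = -1284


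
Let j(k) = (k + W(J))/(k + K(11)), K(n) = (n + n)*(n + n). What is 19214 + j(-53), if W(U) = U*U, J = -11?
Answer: 8281302/431 ≈ 19214.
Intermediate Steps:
W(U) = U**2
K(n) = 4*n**2 (K(n) = (2*n)*(2*n) = 4*n**2)
j(k) = (121 + k)/(484 + k) (j(k) = (k + (-11)**2)/(k + 4*11**2) = (k + 121)/(k + 4*121) = (121 + k)/(k + 484) = (121 + k)/(484 + k))
19214 + j(-53) = 19214 + (121 - 53)/(484 - 53) = 19214 + 68/431 = 8281302/431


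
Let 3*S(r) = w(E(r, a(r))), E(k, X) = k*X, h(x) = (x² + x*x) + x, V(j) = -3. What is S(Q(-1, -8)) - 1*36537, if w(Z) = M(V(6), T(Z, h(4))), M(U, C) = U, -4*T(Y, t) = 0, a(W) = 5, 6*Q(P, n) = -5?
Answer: -36538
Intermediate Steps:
Q(P, n) = -⅚ (Q(P, n) = (⅙)*(-5) = -⅚)
h(x) = x + 2*x² (h(x) = (x² + x²) + x = 2*x² + x = x + 2*x²)
T(Y, t) = 0 (T(Y, t) = -¼*0 = 0)
E(k, X) = X*k
w(Z) = -3
S(r) = -1 (S(r) = (⅓)*(-3) = -1)
S(Q(-1, -8)) - 1*36537 = -1 - 1*36537 = -1 - 36537 = -36538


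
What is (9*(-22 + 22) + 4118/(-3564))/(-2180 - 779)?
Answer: 2059/5272938 ≈ 0.00039048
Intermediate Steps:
(9*(-22 + 22) + 4118/(-3564))/(-2180 - 779) = (9*0 + 4118*(-1/3564))/(-2959) = (0 - 2059/1782)*(-1/2959) = -2059/1782*(-1/2959) = 2059/5272938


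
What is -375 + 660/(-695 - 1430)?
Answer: -159507/425 ≈ -375.31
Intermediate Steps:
-375 + 660/(-695 - 1430) = -375 + 660/(-2125) = -375 + 660*(-1/2125) = -375 - 132/425 = -159507/425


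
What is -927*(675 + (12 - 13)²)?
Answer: -626652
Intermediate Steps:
-927*(675 + (12 - 13)²) = -927*(675 + (-1)²) = -927*(675 + 1) = -927*676 = -626652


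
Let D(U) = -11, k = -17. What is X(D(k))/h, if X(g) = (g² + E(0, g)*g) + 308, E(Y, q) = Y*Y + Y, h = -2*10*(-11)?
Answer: 39/20 ≈ 1.9500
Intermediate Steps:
h = 220 (h = -20*(-11) = 220)
E(Y, q) = Y + Y² (E(Y, q) = Y² + Y = Y + Y²)
X(g) = 308 + g² (X(g) = (g² + (0*(1 + 0))*g) + 308 = (g² + (0*1)*g) + 308 = (g² + 0*g) + 308 = (g² + 0) + 308 = g² + 308 = 308 + g²)
X(D(k))/h = (308 + (-11)²)/220 = (308 + 121)*(1/220) = 429*(1/220) = 39/20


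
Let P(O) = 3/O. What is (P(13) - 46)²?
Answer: 354025/169 ≈ 2094.8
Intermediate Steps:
(P(13) - 46)² = (3/13 - 46)² = (-595/13)² = 354025/169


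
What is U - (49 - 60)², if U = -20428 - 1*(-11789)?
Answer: -8760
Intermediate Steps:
U = -8639 (U = -20428 + 11789 = -8639)
U - (49 - 60)² = -8639 - (49 - 60)² = -8639 - 1*(-11)² = -8639 - 1*121 = -8639 - 121 = -8760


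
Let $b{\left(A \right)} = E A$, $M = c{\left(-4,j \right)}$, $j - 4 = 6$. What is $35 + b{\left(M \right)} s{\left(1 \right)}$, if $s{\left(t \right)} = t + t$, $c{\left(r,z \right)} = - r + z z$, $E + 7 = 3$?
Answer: $-797$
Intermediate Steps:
$j = 10$ ($j = 4 + 6 = 10$)
$E = -4$ ($E = -7 + 3 = -4$)
$c{\left(r,z \right)} = z^{2} - r$ ($c{\left(r,z \right)} = - r + z^{2} = z^{2} - r$)
$M = 104$ ($M = 10^{2} - -4 = 100 + 4 = 104$)
$s{\left(t \right)} = 2 t$
$b{\left(A \right)} = - 4 A$
$35 + b{\left(M \right)} s{\left(1 \right)} = 35 + \left(-4\right) 104 \cdot 2 \cdot 1 = 35 - 832 = -797$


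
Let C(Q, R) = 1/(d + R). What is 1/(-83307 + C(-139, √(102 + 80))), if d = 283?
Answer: -3328406083/277279513768541 + √182/554559027537082 ≈ -1.2004e-5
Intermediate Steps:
C(Q, R) = 1/(283 + R)
1/(-83307 + C(-139, √(102 + 80))) = 1/(-83307 + 1/(283 + √(102 + 80))) = 1/(-83307 + 1/(283 + √182))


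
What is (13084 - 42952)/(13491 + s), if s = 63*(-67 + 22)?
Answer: -2489/888 ≈ -2.8029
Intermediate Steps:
s = -2835 (s = 63*(-45) = -2835)
(13084 - 42952)/(13491 + s) = (13084 - 42952)/(13491 - 2835) = -29868/10656 = -29868*1/10656 = -2489/888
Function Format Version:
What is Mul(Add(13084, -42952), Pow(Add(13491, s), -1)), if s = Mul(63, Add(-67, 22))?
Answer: Rational(-2489, 888) ≈ -2.8029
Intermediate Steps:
s = -2835 (s = Mul(63, -45) = -2835)
Mul(Add(13084, -42952), Pow(Add(13491, s), -1)) = Mul(Add(13084, -42952), Pow(Add(13491, -2835), -1)) = Mul(-29868, Pow(10656, -1)) = Mul(-29868, Rational(1, 10656)) = Rational(-2489, 888)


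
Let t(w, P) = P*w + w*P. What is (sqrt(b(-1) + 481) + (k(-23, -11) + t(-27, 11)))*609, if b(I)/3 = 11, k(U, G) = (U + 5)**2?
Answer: -164430 + 609*sqrt(514) ≈ -1.5062e+5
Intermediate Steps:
t(w, P) = 2*P*w (t(w, P) = P*w + P*w = 2*P*w)
k(U, G) = (5 + U)**2
b(I) = 33 (b(I) = 3*11 = 33)
(sqrt(b(-1) + 481) + (k(-23, -11) + t(-27, 11)))*609 = (sqrt(33 + 481) + ((5 - 23)**2 + 2*11*(-27)))*609 = (sqrt(514) + ((-18)**2 - 594))*609 = (sqrt(514) + (324 - 594))*609 = (sqrt(514) - 270)*609 = (-270 + sqrt(514))*609 = -164430 + 609*sqrt(514)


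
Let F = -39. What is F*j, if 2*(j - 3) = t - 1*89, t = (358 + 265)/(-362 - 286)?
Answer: 707291/432 ≈ 1637.2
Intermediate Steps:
t = -623/648 (t = 623/(-648) = 623*(-1/648) = -623/648 ≈ -0.96142)
j = -54407/1296 (j = 3 + (-623/648 - 1*89)/2 = 3 + (-623/648 - 89)/2 = 3 + (1/2)*(-58295/648) = 3 - 58295/1296 = -54407/1296 ≈ -41.981)
F*j = -39*(-54407/1296) = 707291/432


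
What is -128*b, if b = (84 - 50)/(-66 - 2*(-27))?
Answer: 1088/3 ≈ 362.67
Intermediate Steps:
b = -17/6 (b = 34/(-66 + 54) = 34/(-12) = 34*(-1/12) = -17/6 ≈ -2.8333)
-128*b = -128*(-17/6) = 1088/3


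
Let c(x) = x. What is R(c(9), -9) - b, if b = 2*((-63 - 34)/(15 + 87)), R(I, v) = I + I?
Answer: 1015/51 ≈ 19.902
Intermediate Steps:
R(I, v) = 2*I
b = -97/51 (b = 2*(-97/102) = -97/51 ≈ -1.9020)
R(c(9), -9) - b = 2*9 - 1*(-97/51) = 18 + 97/51 = 1015/51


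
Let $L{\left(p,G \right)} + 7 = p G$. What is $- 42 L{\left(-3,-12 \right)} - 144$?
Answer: $-1362$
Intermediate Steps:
$L{\left(p,G \right)} = -7 + G p$ ($L{\left(p,G \right)} = -7 + p G = -7 + G p$)
$- 42 L{\left(-3,-12 \right)} - 144 = - 42 \left(-7 - -36\right) - 144 = - 42 \left(-7 + 36\right) - 144 = \left(-42\right) 29 - 144 = -1218 - 144 = -1362$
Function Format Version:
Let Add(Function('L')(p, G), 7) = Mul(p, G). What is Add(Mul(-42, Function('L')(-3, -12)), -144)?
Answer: -1362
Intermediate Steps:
Function('L')(p, G) = Add(-7, Mul(G, p)) (Function('L')(p, G) = Add(-7, Mul(p, G)) = Add(-7, Mul(G, p)))
Add(Mul(-42, Function('L')(-3, -12)), -144) = Add(Mul(-42, Add(-7, Mul(-12, -3))), -144) = Add(Mul(-42, Add(-7, 36)), -144) = Add(Mul(-42, 29), -144) = Add(-1218, -144) = -1362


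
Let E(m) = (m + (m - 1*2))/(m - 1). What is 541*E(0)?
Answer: 1082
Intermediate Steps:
E(m) = (-2 + 2*m)/(-1 + m) (E(m) = (m + (m - 2))/(-1 + m) = (m + (-2 + m))/(-1 + m) = (-2 + 2*m)/(-1 + m))
541*E(0) = 541*2 = 1082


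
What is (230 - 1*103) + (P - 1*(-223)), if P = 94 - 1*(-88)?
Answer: 532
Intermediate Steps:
P = 182 (P = 94 + 88 = 182)
(230 - 1*103) + (P - 1*(-223)) = (230 - 1*103) + (182 - 1*(-223)) = (230 - 103) + (182 + 223) = 127 + 405 = 532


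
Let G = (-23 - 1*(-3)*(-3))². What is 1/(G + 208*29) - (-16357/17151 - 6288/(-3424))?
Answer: -3809563601/4316289264 ≈ -0.88260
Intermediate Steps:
G = 1024 (G = (-23 + 3*(-3))² = (-23 - 9)² = (-32)² = 1024)
1/(G + 208*29) - (-16357/17151 - 6288/(-3424)) = 1/(1024 + 208*29) - (-16357/17151 - 6288/(-3424)) = 1/(1024 + 6032) - (-16357*1/17151 - 6288*(-1/3424)) = 1/7056 - (-16357/17151 + 393/214) = 1/7056 - 1*3239945/3670314 = 1/7056 - 3239945/3670314 = -3809563601/4316289264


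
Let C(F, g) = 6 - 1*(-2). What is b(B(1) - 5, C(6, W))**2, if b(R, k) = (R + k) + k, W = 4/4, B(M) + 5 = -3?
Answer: 9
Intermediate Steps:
B(M) = -8 (B(M) = -5 - 3 = -8)
W = 1 (W = 4*(1/4) = 1)
C(F, g) = 8 (C(F, g) = 6 + 2 = 8)
b(R, k) = R + 2*k
b(B(1) - 5, C(6, W))**2 = ((-8 - 5) + 2*8)**2 = (-13 + 16)**2 = 3**2 = 9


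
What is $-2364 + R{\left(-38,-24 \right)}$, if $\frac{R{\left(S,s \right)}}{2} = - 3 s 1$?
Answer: $-2220$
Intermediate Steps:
$R{\left(S,s \right)} = - 6 s$ ($R{\left(S,s \right)} = 2 - 3 s 1 = 2 \left(- 3 s\right) = - 6 s$)
$-2364 + R{\left(-38,-24 \right)} = -2364 - -144 = -2364 + 144 = -2220$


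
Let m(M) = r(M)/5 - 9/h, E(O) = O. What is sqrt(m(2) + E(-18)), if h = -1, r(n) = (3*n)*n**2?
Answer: I*sqrt(105)/5 ≈ 2.0494*I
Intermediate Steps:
r(n) = 3*n**3
m(M) = 9 + 3*M**3/5 (m(M) = (3*M**3)/5 - 9/(-1) = (3*M**3)*(1/5) - 9*(-1) = 3*M**3/5 + 9 = 9 + 3*M**3/5)
sqrt(m(2) + E(-18)) = sqrt((9 + (3/5)*2**3) - 18) = sqrt((9 + (3/5)*8) - 18) = sqrt((9 + 24/5) - 18) = sqrt(69/5 - 18) = sqrt(-21/5) = I*sqrt(105)/5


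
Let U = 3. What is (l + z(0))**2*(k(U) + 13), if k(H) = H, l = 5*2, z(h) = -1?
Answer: 1296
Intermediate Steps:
l = 10
(l + z(0))**2*(k(U) + 13) = (10 - 1)**2*(3 + 13) = 9**2*16 = 81*16 = 1296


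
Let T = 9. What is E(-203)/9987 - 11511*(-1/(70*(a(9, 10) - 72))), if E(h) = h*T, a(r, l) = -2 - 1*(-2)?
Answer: -4598831/1864240 ≈ -2.4669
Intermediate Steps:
a(r, l) = 0 (a(r, l) = -2 + 2 = 0)
E(h) = 9*h (E(h) = h*9 = 9*h)
E(-203)/9987 - 11511*(-1/(70*(a(9, 10) - 72))) = (9*(-203))/9987 - 11511*(-1/(70*(0 - 72))) = -1827*1/9987 - 11511/((-70*(-72))) = -609/3329 - 11511/5040 = -609/3329 - 11511*1/5040 = -609/3329 - 1279/560 = -4598831/1864240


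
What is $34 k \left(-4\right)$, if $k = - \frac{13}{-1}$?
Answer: $-1768$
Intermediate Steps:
$k = 13$ ($k = \left(-13\right) \left(-1\right) = 13$)
$34 k \left(-4\right) = 34 \cdot 13 \left(-4\right) = 442 \left(-4\right) = -1768$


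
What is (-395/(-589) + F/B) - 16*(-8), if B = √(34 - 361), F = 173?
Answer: 75787/589 - 173*I*√327/327 ≈ 128.67 - 9.5669*I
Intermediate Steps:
B = I*√327 (B = √(-327) = I*√327 ≈ 18.083*I)
(-395/(-589) + F/B) - 16*(-8) = (-395/(-589) + 173/((I*√327))) - 16*(-8) = (-395*(-1/589) + 173*(-I*√327/327)) + 128 = (395/589 - 173*I*√327/327) + 128 = 75787/589 - 173*I*√327/327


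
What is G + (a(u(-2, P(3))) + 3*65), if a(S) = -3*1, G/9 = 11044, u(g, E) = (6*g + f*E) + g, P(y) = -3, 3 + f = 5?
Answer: 99588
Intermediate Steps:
f = 2 (f = -3 + 5 = 2)
u(g, E) = 2*E + 7*g (u(g, E) = (6*g + 2*E) + g = (2*E + 6*g) + g = 2*E + 7*g)
G = 99396 (G = 9*11044 = 99396)
a(S) = -3
G + (a(u(-2, P(3))) + 3*65) = 99396 + (-3 + 3*65) = 99396 + (-3 + 195) = 99396 + 192 = 99588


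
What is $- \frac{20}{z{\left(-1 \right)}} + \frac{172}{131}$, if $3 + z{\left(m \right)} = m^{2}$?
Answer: $\frac{1482}{131} \approx 11.313$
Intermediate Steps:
$z{\left(m \right)} = -3 + m^{2}$
$- \frac{20}{z{\left(-1 \right)}} + \frac{172}{131} = - \frac{20}{-3 + \left(-1\right)^{2}} + \frac{172}{131} = - \frac{20}{-3 + 1} + 172 \cdot \frac{1}{131} = - \frac{20}{-2} + \frac{172}{131} = \left(-20\right) \left(- \frac{1}{2}\right) + \frac{172}{131} = 10 + \frac{172}{131} = \frac{1482}{131}$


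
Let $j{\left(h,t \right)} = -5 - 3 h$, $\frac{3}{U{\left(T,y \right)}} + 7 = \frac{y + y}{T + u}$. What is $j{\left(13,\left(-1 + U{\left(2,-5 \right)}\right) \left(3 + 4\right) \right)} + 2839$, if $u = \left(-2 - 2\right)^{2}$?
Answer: $2795$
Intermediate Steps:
$u = 16$ ($u = \left(-4\right)^{2} = 16$)
$U{\left(T,y \right)} = \frac{3}{-7 + \frac{2 y}{16 + T}}$ ($U{\left(T,y \right)} = \frac{3}{-7 + \frac{y + y}{T + 16}} = \frac{3}{-7 + \frac{2 y}{16 + T}}$)
$j{\left(13,\left(-1 + U{\left(2,-5 \right)}\right) \left(3 + 4\right) \right)} + 2839 = \left(-5 - 39\right) + 2839 = -44 + 2839 = 2795$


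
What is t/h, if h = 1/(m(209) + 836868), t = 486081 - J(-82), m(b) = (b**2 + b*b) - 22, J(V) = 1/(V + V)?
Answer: 18418838133820/41 ≈ 4.4924e+11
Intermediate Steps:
J(V) = 1/(2*V)
m(b) = -22 + 2*b**2 (m(b) = (b**2 + b**2) - 22 = 2*b**2 - 22 = -22 + 2*b**2)
t = 79717285/164 (t = 486081 - 1/(2*(-82)) = 486081 - (-1)/(2*82) = 486081 - 1*(-1/164) = 486081 + 1/164 = 79717285/164 ≈ 4.8608e+5)
h = 1/924208 (h = 1/((-22 + 2*209**2) + 836868) = 1/((-22 + 2*43681) + 836868) = 1/((-22 + 87362) + 836868) = 1/(87340 + 836868) = 1/924208 ≈ 1.0820e-6)
t/h = 79717285/(164*(1/924208)) = (79717285/164)*924208 = 18418838133820/41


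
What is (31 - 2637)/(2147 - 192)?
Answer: -2606/1955 ≈ -1.3330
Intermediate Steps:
(31 - 2637)/(2147 - 192) = -2606/1955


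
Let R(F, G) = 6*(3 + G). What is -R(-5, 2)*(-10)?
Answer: 300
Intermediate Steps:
R(F, G) = 18 + 6*G
-R(-5, 2)*(-10) = -(18 + 6*2)*(-10) = -(18 + 12)*(-10) = -1*30*(-10) = -30*(-10) = 300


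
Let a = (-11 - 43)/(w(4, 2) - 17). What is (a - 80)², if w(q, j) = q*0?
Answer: 1705636/289 ≈ 5901.9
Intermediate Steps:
w(q, j) = 0
a = 54/17 (a = (-11 - 43)/(0 - 17) = -54/(-17) = -54*(-1/17) = 54/17 ≈ 3.1765)
(a - 80)² = (54/17 - 80)² = (-1306/17)² = 1705636/289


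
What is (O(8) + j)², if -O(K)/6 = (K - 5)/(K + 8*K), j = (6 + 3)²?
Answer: 104329/16 ≈ 6520.6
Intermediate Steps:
j = 81 (j = 9² = 81)
O(K) = -2*(-5 + K)/(3*K) (O(K) = -6*(K - 5)/(K + 8*K) = -6*(-5 + K)/(9*K) = -6*(-5 + K)*1/(9*K) = -2*(-5 + K)/(3*K))
(O(8) + j)² = ((⅔)*(5 - 1*8)/8 + 81)² = ((⅔)*(⅛)*(5 - 8) + 81)² = ((⅔)*(⅛)*(-3) + 81)² = (-¼ + 81)² = (323/4)² = 104329/16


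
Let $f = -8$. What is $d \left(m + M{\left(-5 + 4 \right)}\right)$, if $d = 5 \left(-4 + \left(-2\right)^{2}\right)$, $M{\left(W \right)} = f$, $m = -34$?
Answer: $0$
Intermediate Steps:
$M{\left(W \right)} = -8$
$d = 0$ ($d = 5 \left(-4 + 4\right) = 5 \cdot 0 = 0$)
$d \left(m + M{\left(-5 + 4 \right)}\right) = 0 \left(-34 - 8\right) = 0 \left(-42\right) = 0$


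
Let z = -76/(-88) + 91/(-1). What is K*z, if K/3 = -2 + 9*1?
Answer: -41643/22 ≈ -1892.9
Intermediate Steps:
K = 21 (K = 3*(-2 + 9*1) = 3*(-2 + 9) = 3*7 = 21)
z = -1983/22 (z = -76*(-1/88) + 91*(-1) = 19/22 - 91 = -1983/22 ≈ -90.136)
K*z = 21*(-1983/22) = -41643/22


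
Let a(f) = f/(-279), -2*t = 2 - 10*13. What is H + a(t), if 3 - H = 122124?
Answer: -34071823/279 ≈ -1.2212e+5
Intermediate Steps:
H = -122121 (H = 3 - 1*122124 = 3 - 122124 = -122121)
t = 64 (t = -(2 - 10*13)/2 = -(2 - 130)/2 = -½*(-128) = 64)
a(f) = -f/279 (a(f) = f*(-1/279) = -f/279)
H + a(t) = -122121 - 1/279*64 = -122121 - 64/279 = -34071823/279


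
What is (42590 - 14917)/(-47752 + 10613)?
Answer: -27673/37139 ≈ -0.74512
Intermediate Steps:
(42590 - 14917)/(-47752 + 10613) = 27673/(-37139) = 27673*(-1/37139) = -27673/37139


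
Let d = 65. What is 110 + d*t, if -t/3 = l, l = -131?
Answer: 25655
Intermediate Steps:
t = 393 (t = -3*(-131) = 393)
110 + d*t = 110 + 65*393 = 110 + 25545 = 25655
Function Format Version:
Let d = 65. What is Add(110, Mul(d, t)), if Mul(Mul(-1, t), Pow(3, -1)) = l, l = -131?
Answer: 25655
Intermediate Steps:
t = 393 (t = Mul(-3, -131) = 393)
Add(110, Mul(d, t)) = Add(110, Mul(65, 393)) = Add(110, 25545) = 25655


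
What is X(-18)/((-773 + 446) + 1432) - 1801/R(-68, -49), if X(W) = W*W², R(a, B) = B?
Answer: 1704337/54145 ≈ 31.477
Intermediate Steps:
X(W) = W³
X(-18)/((-773 + 446) + 1432) - 1801/R(-68, -49) = (-18)³/((-773 + 446) + 1432) - 1801/(-49) = -5832/(-327 + 1432) - 1801*(-1/49) = -5832/1105 + 1801/49 = 1704337/54145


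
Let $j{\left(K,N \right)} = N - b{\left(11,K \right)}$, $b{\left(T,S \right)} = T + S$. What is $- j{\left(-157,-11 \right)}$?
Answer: $-135$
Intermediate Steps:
$b{\left(T,S \right)} = S + T$
$j{\left(K,N \right)} = -11 + N - K$ ($j{\left(K,N \right)} = N - \left(K + 11\right) = N - \left(11 + K\right) = -11 + N - K$)
$- j{\left(-157,-11 \right)} = - (-11 - 11 - -157) = - (-11 - 11 + 157) = \left(-1\right) 135 = -135$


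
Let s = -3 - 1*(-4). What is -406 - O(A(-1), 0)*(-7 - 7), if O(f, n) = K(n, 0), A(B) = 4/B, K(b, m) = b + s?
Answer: -392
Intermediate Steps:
s = 1 (s = -3 + 4 = 1)
K(b, m) = 1 + b (K(b, m) = b + 1 = 1 + b)
O(f, n) = 1 + n
-406 - O(A(-1), 0)*(-7 - 7) = -406 - (1 + 0)*(-7 - 7) = -406 - (-14) = -406 - 1*(-14) = -406 + 14 = -392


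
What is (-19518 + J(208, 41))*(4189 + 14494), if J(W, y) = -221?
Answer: -368783737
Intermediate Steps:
(-19518 + J(208, 41))*(4189 + 14494) = (-19518 - 221)*(4189 + 14494) = -19739*18683 = -368783737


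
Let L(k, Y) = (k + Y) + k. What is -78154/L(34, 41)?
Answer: -78154/109 ≈ -717.01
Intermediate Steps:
L(k, Y) = Y + 2*k (L(k, Y) = (Y + k) + k = Y + 2*k)
-78154/L(34, 41) = -78154/(41 + 2*34) = -78154/(41 + 68) = -78154/109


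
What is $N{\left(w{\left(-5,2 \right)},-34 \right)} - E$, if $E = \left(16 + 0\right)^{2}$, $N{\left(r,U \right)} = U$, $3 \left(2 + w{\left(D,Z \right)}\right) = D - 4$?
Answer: $-290$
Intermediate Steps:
$w{\left(D,Z \right)} = - \frac{10}{3} + \frac{D}{3}$ ($w{\left(D,Z \right)} = -2 + \frac{D - 4}{3} = -2 + \frac{-4 + D}{3} = -2 + \left(- \frac{4}{3} + \frac{D}{3}\right) = - \frac{10}{3} + \frac{D}{3}$)
$E = 256$ ($E = 16^{2} = 256$)
$N{\left(w{\left(-5,2 \right)},-34 \right)} - E = -34 - 256 = -290$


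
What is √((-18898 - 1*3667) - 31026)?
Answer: I*√53591 ≈ 231.5*I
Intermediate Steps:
√((-18898 - 1*3667) - 31026) = √((-18898 - 3667) - 31026) = √(-22565 - 31026) = √(-53591) = I*√53591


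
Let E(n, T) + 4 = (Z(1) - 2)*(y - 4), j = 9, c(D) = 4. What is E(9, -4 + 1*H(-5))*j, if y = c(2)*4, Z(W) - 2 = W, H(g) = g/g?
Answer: 72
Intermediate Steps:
H(g) = 1
Z(W) = 2 + W
y = 16 (y = 4*4 = 16)
E(n, T) = 8 (E(n, T) = -4 + ((2 + 1) - 2)*(16 - 4) = -4 + (3 - 2)*12 = -4 + 1*12 = -4 + 12 = 8)
E(9, -4 + 1*H(-5))*j = 8*9 = 72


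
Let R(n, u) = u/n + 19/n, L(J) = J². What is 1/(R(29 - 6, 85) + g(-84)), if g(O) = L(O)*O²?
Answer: 23/1145104232 ≈ 2.0086e-8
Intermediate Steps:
g(O) = O⁴ (g(O) = O²*O² = O⁴)
R(n, u) = 19/n + u/n
1/(R(29 - 6, 85) + g(-84)) = 1/((19 + 85)/(29 - 6) + (-84)⁴) = 1/(104/23 + 49787136) = 1/(1145104232/23) = 23/1145104232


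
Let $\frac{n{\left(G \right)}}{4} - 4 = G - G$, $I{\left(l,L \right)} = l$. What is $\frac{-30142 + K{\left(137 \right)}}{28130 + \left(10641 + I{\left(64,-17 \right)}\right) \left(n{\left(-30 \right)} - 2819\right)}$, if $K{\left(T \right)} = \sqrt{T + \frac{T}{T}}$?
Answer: $\frac{30142}{29977985} - \frac{\sqrt{138}}{29977985} \approx 0.0010051$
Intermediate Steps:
$n{\left(G \right)} = 16$ ($n{\left(G \right)} = 16 + 4 \left(G - G\right) = 16 + 4 \cdot 0 = 16 + 0 = 16$)
$K{\left(T \right)} = \sqrt{1 + T}$ ($K{\left(T \right)} = \sqrt{T + 1} = \sqrt{1 + T}$)
$\frac{-30142 + K{\left(137 \right)}}{28130 + \left(10641 + I{\left(64,-17 \right)}\right) \left(n{\left(-30 \right)} - 2819\right)} = \frac{-30142 + \sqrt{1 + 137}}{28130 + \left(10641 + 64\right) \left(16 - 2819\right)} = \frac{-30142 + \sqrt{138}}{28130 + 10705 \left(-2803\right)} = \frac{-30142 + \sqrt{138}}{28130 - 30006115} = \frac{-30142 + \sqrt{138}}{-29977985} = \left(-30142 + \sqrt{138}\right) \left(- \frac{1}{29977985}\right) = \frac{30142}{29977985} - \frac{\sqrt{138}}{29977985}$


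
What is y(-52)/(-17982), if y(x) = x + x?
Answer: 52/8991 ≈ 0.0057836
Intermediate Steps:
y(x) = 2*x
y(-52)/(-17982) = (2*(-52))/(-17982) = -104*(-1/17982) = 52/8991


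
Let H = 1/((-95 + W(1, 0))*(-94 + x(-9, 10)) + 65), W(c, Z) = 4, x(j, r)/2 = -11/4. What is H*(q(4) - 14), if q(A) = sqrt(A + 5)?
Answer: -22/18239 ≈ -0.0012062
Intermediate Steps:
x(j, r) = -11/2 (x(j, r) = 2*(-11/4) = -11/2)
q(A) = sqrt(5 + A)
H = 2/18239 (H = 1/((-95 + 4)*(-94 - 11/2) + 65) = 1/(-91*(-199/2) + 65) = 1/(18109/2 + 65) = 1/(18239/2) = 2/18239 ≈ 0.00010966)
H*(q(4) - 14) = 2*(sqrt(5 + 4) - 14)/18239 = 2*(sqrt(9) - 14)/18239 = 2*(3 - 14)/18239 = (2/18239)*(-11) = -22/18239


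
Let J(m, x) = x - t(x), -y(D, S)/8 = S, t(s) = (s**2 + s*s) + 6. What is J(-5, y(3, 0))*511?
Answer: -3066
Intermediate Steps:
t(s) = 6 + 2*s**2 (t(s) = (s**2 + s**2) + 6 = 2*s**2 + 6 = 6 + 2*s**2)
y(D, S) = -8*S
J(m, x) = -6 + x - 2*x**2 (J(m, x) = x - (6 + 2*x**2) = x + (-6 - 2*x**2) = -6 + x - 2*x**2)
J(-5, y(3, 0))*511 = (-6 - 8*0 - 2*(-8*0)**2)*511 = (-6 + 0 - 2*0**2)*511 = (-6 + 0 - 2*0)*511 = (-6 + 0 + 0)*511 = -6*511 = -3066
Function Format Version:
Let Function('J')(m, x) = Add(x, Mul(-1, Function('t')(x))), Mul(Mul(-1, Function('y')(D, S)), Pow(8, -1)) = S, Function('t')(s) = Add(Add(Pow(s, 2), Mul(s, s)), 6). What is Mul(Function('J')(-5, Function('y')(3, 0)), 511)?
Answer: -3066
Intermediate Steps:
Function('t')(s) = Add(6, Mul(2, Pow(s, 2))) (Function('t')(s) = Add(Add(Pow(s, 2), Pow(s, 2)), 6) = Add(Mul(2, Pow(s, 2)), 6) = Add(6, Mul(2, Pow(s, 2))))
Function('y')(D, S) = Mul(-8, S)
Function('J')(m, x) = Add(-6, x, Mul(-2, Pow(x, 2))) (Function('J')(m, x) = Add(x, Mul(-1, Add(6, Mul(2, Pow(x, 2))))) = Add(x, Add(-6, Mul(-2, Pow(x, 2)))) = Add(-6, x, Mul(-2, Pow(x, 2))))
Mul(Function('J')(-5, Function('y')(3, 0)), 511) = Mul(Add(-6, Mul(-8, 0), Mul(-2, Pow(Mul(-8, 0), 2))), 511) = Mul(Add(-6, 0, Mul(-2, Pow(0, 2))), 511) = Mul(Add(-6, 0, Mul(-2, 0)), 511) = Mul(Add(-6, 0, 0), 511) = Mul(-6, 511) = -3066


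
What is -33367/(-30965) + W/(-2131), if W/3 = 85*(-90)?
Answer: 781751827/65986415 ≈ 11.847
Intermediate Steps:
W = -22950 (W = 3*(85*(-90)) = 3*(-7650) = -22950)
-33367/(-30965) + W/(-2131) = -33367/(-30965) - 22950/(-2131) = -33367*(-1/30965) - 22950*(-1/2131) = 33367/30965 + 22950/2131 = 781751827/65986415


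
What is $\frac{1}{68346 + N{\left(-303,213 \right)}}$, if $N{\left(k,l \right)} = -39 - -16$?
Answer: $\frac{1}{68323} \approx 1.4636 \cdot 10^{-5}$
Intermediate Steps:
$N{\left(k,l \right)} = -23$ ($N{\left(k,l \right)} = -39 + 16 = -23$)
$\frac{1}{68346 + N{\left(-303,213 \right)}} = \frac{1}{68346 - 23} = \frac{1}{68323}$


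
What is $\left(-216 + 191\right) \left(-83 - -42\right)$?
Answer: $1025$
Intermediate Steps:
$\left(-216 + 191\right) \left(-83 - -42\right) = - 25 \left(-83 + 42\right) = \left(-25\right) \left(-41\right) = 1025$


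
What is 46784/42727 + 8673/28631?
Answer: 1710043975/1223316737 ≈ 1.3979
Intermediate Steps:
46784/42727 + 8673/28631 = 1710043975/1223316737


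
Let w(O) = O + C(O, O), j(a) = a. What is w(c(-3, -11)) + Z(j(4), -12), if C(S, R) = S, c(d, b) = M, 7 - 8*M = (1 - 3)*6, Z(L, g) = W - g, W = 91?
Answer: 431/4 ≈ 107.75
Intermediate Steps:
Z(L, g) = 91 - g
M = 19/8 (M = 7/8 - (1 - 3)*6/8 = 7/8 - (-1)*6/4 = 7/8 - ⅛*(-12) = 7/8 + 3/2 = 19/8 ≈ 2.3750)
c(d, b) = 19/8
w(O) = 2*O (w(O) = O + O = 2*O)
w(c(-3, -11)) + Z(j(4), -12) = 2*(19/8) + (91 - 1*(-12)) = 19/4 + (91 + 12) = 19/4 + 103 = 431/4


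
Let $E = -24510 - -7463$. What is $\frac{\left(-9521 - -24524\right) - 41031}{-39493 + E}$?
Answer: $\frac{6507}{14135} \approx 0.46035$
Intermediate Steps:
$E = -17047$ ($E = -24510 + 7463 = -17047$)
$\frac{\left(-9521 - -24524\right) - 41031}{-39493 + E} = \frac{\left(-9521 - -24524\right) - 41031}{-39493 - 17047} = \frac{\left(-9521 + 24524\right) - 41031}{-56540} = \left(15003 - 41031\right) \left(- \frac{1}{56540}\right) = \left(-26028\right) \left(- \frac{1}{56540}\right) = \frac{6507}{14135}$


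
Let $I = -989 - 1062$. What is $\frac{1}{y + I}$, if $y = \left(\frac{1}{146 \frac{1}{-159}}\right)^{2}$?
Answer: $- \frac{21316}{43693835} \approx -0.00048785$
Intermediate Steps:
$y = \frac{25281}{21316}$ ($y = \left(\frac{1}{146 \left(- \frac{1}{159}\right)}\right)^{2} = \left(\frac{1}{- \frac{146}{159}}\right)^{2} = \left(- \frac{159}{146}\right)^{2} = \frac{25281}{21316} \approx 1.186$)
$I = -2051$ ($I = -989 - 1062 = -2051$)
$\frac{1}{y + I} = \frac{1}{\frac{25281}{21316} - 2051} = \frac{1}{- \frac{43693835}{21316}} = - \frac{21316}{43693835}$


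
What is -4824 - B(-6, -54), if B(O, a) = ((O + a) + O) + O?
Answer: -4752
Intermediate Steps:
B(O, a) = a + 3*O (B(O, a) = (a + 2*O) + O = a + 3*O)
-4824 - B(-6, -54) = -4824 - (-54 + 3*(-6)) = -4824 - (-54 - 18) = -4824 - 1*(-72) = -4824 + 72 = -4752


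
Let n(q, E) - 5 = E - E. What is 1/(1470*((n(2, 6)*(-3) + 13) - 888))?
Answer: -1/1308300 ≈ -7.6435e-7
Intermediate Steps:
n(q, E) = 5 (n(q, E) = 5 + (E - E) = 5 + 0 = 5)
1/(1470*((n(2, 6)*(-3) + 13) - 888)) = 1/(1470*((5*(-3) + 13) - 888)) = 1/(1470*((-15 + 13) - 888)) = 1/(1470*(-2 - 888)) = 1/(1470*(-890)) = 1/(-1308300) = -1/1308300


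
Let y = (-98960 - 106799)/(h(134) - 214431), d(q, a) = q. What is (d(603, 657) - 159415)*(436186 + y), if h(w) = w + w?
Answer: -14835440143924524/214163 ≈ -6.9272e+10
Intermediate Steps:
h(w) = 2*w
y = 205759/214163 (y = (-98960 - 106799)/(2*134 - 214431) = -205759/(268 - 214431) = -205759/(-214163) = -205759*(-1/214163) = 205759/214163 ≈ 0.96076)
(d(603, 657) - 159415)*(436186 + y) = (603 - 159415)*(436186 + 205759/214163) = -158812*93415108077/214163 = -14835440143924524/214163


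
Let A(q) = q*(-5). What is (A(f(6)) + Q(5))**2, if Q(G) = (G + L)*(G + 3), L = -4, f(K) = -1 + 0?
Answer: 169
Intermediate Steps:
f(K) = -1
Q(G) = (-4 + G)*(3 + G) (Q(G) = (G - 4)*(G + 3) = (-4 + G)*(3 + G))
A(q) = -5*q
(A(f(6)) + Q(5))**2 = (-5*(-1) + (-12 + 5**2 - 1*5))**2 = (5 + (-12 + 25 - 5))**2 = (5 + 8)**2 = 13**2 = 169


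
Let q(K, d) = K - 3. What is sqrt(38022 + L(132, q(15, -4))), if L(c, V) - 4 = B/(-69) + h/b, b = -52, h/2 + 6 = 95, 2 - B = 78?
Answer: sqrt(122376775326)/1794 ≈ 195.00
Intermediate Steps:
B = -76 (B = 2 - 1*78 = 2 - 78 = -76)
h = 178 (h = -12 + 2*95 = -12 + 190 = 178)
q(K, d) = -3 + K
L(c, V) = 3011/1794 (L(c, V) = 4 + (-76/(-69) + 178/(-52)) = 4 + (-76*(-1/69) + 178*(-1/52)) = 4 + (76/69 - 89/26) = 4 - 4165/1794 = 3011/1794)
sqrt(38022 + L(132, q(15, -4))) = sqrt(38022 + 3011/1794) = sqrt(68214479/1794) = sqrt(122376775326)/1794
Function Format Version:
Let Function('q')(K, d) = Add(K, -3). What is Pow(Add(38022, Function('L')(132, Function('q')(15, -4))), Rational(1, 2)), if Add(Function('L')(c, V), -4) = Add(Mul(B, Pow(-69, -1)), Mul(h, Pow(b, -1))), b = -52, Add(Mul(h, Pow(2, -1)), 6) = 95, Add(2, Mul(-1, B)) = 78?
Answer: Mul(Rational(1, 1794), Pow(122376775326, Rational(1, 2))) ≈ 195.00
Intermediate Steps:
B = -76 (B = Add(2, Mul(-1, 78)) = Add(2, -78) = -76)
h = 178 (h = Add(-12, Mul(2, 95)) = Add(-12, 190) = 178)
Function('q')(K, d) = Add(-3, K)
Function('L')(c, V) = Rational(3011, 1794) (Function('L')(c, V) = Add(4, Add(Mul(-76, Pow(-69, -1)), Mul(178, Pow(-52, -1)))) = Add(4, Add(Mul(-76, Rational(-1, 69)), Mul(178, Rational(-1, 52)))) = Add(4, Add(Rational(76, 69), Rational(-89, 26))) = Add(4, Rational(-4165, 1794)) = Rational(3011, 1794))
Pow(Add(38022, Function('L')(132, Function('q')(15, -4))), Rational(1, 2)) = Pow(Add(38022, Rational(3011, 1794)), Rational(1, 2)) = Pow(Rational(68214479, 1794), Rational(1, 2)) = Mul(Rational(1, 1794), Pow(122376775326, Rational(1, 2)))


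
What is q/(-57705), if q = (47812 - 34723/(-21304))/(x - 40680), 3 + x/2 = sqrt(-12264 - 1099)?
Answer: 6907272872951/339177754987658560 + 1018621571*I*sqrt(13363)/1017533264962975680 ≈ 2.0365e-5 + 1.1572e-7*I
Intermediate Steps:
x = -6 + 2*I*sqrt(13363) (x = -6 + 2*sqrt(-12264 - 1099) = -6 + 2*sqrt(-13363) = -6 + 2*(I*sqrt(13363)) = -6 + 2*I*sqrt(13363) ≈ -6.0 + 231.2*I)
q = 1018621571/(21304*(-40686 + 2*I*sqrt(13363))) (q = (47812 - 34723/(-21304))/((-6 + 2*I*sqrt(13363)) - 40680) = (47812 - 34723*(-1/21304))/(-40686 + 2*I*sqrt(13363)) = (47812 + 34723/21304)/(-40686 + 2*I*sqrt(13363)) = 1018621571/(21304*(-40686 + 2*I*sqrt(13363))) ≈ -1.1751 - 0.0066777*I)
q/(-57705) = (-20721818618853/17633363919296 - 1018621571*I*sqrt(13363)/17633363919296)/(-57705) = (-20721818618853/17633363919296 - 1018621571*I*sqrt(13363)/17633363919296)*(-1/57705) = 6907272872951/339177754987658560 + 1018621571*I*sqrt(13363)/1017533264962975680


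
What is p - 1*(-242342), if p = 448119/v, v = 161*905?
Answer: 5044412747/20815 ≈ 2.4235e+5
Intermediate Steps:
v = 145705
p = 64017/20815 (p = 448119/145705 = 448119*(1/145705) = 64017/20815 ≈ 3.0755)
p - 1*(-242342) = 64017/20815 - 1*(-242342) = 64017/20815 + 242342 = 5044412747/20815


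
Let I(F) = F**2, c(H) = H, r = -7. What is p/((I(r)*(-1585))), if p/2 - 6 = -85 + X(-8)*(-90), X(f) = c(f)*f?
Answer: 11678/77665 ≈ 0.15036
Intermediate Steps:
X(f) = f**2 (X(f) = f*f = f**2)
p = -11678 (p = 12 + 2*(-85 + (-8)**2*(-90)) = 12 + 2*(-85 + 64*(-90)) = 12 + 2*(-85 - 5760) = 12 + 2*(-5845) = 12 - 11690 = -11678)
p/((I(r)*(-1585))) = -11678/((-7)**2*(-1585)) = -11678/(49*(-1585)) = -11678/(-77665) = -11678*(-1/77665) = 11678/77665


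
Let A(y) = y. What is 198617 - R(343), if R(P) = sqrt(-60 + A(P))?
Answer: 198617 - sqrt(283) ≈ 1.9860e+5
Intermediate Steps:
R(P) = sqrt(-60 + P)
198617 - R(343) = 198617 - sqrt(-60 + 343) = 198617 - sqrt(283)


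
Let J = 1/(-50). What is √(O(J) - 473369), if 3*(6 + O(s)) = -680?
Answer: I*√4262415/3 ≈ 688.19*I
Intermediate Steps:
J = -1/50 ≈ -0.020000
O(s) = -698/3 (O(s) = -6 + (⅓)*(-680) = -6 - 680/3 = -698/3)
√(O(J) - 473369) = √(-698/3 - 473369) = √(-1420805/3) = I*√4262415/3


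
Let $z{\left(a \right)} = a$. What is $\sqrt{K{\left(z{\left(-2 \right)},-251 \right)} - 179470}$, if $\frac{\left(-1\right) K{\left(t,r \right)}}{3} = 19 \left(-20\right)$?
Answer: $i \sqrt{178330} \approx 422.29 i$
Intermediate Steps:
$K{\left(t,r \right)} = 1140$ ($K{\left(t,r \right)} = - 3 \cdot 19 \left(-20\right) = \left(-3\right) \left(-380\right) = 1140$)
$\sqrt{K{\left(z{\left(-2 \right)},-251 \right)} - 179470} = \sqrt{1140 - 179470} = \sqrt{-178330} = i \sqrt{178330}$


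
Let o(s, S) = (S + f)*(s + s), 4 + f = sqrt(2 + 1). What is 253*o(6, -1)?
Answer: -15180 + 3036*sqrt(3) ≈ -9921.5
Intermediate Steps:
f = -4 + sqrt(3) (f = -4 + sqrt(2 + 1) = -4 + sqrt(3) ≈ -2.2679)
o(s, S) = 2*s*(-4 + S + sqrt(3)) (o(s, S) = (S + (-4 + sqrt(3)))*(s + s) = (-4 + S + sqrt(3))*(2*s) = 2*s*(-4 + S + sqrt(3)))
253*o(6, -1) = 253*(2*6*(-4 - 1 + sqrt(3))) = 253*(2*6*(-5 + sqrt(3))) = 253*(-60 + 12*sqrt(3)) = -15180 + 3036*sqrt(3)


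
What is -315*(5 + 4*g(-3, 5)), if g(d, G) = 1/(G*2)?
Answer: -1701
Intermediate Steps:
g(d, G) = 1/(2*G) (g(d, G) = (½)/G = 1/(2*G))
-315*(5 + 4*g(-3, 5)) = -315*(5 + 4*((½)/5)) = -315*(5 + 4*((½)*(⅕))) = -315*(5 + 4*(⅒)) = -315*(5 + ⅖) = -315*27/5 = -1701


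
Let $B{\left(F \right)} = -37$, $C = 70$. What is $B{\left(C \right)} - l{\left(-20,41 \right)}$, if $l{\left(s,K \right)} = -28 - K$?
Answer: $32$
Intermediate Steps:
$B{\left(C \right)} - l{\left(-20,41 \right)} = -37 - \left(-28 - 41\right) = -37 - -69 = -37 + 69 = 32$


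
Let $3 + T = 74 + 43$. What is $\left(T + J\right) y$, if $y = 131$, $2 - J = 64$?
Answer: $6812$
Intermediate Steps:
$J = -62$ ($J = 2 - 64 = -62$)
$T = 114$ ($T = -3 + \left(74 + 43\right) = -3 + 117 = 114$)
$\left(T + J\right) y = \left(114 - 62\right) 131 = 52 \cdot 131 = 6812$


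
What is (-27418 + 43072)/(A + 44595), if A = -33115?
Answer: 7827/5740 ≈ 1.3636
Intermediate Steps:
(-27418 + 43072)/(A + 44595) = (-27418 + 43072)/(-33115 + 44595) = 15654/11480 = 15654*(1/11480) = 7827/5740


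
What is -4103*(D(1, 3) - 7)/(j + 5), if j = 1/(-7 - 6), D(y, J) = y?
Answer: 160017/32 ≈ 5000.5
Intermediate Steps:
j = -1/13 (j = 1/(-13) = -1/13 ≈ -0.076923)
-4103*(D(1, 3) - 7)/(j + 5) = -4103*(1 - 7)/(-1/13 + 5) = -(-24618)/64/13 = -(-24618)*13/64 = -4103*(-39/32) = 160017/32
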